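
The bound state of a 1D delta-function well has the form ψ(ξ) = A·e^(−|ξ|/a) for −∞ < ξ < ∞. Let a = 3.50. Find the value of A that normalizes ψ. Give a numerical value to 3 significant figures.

A ≈ 0.535

Normalization requires ∫|ψ|² dξ = 1, integrated from −∞ to ∞.
Recall ∫₀^∞ ξ^m e^(−ξ/β) dξ = m!·β^(m+1), the integral (without the A² prefactor) comes out to a.
Setting this equal to 1 gives A² = 1/(a).
Substituting a = 3.50 gives A² = 0.2857, so A = 0.5345.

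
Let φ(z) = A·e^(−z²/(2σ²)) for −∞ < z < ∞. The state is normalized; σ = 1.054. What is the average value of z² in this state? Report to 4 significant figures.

⟨z^2⟩ ≈ 0.5555

The expectation value is the |φ|²-weighted average of z^2: ∫ z^2|φ|² dz.
Using the Gaussian integral ∫_{−∞}^{∞} e^(−αz²) dz = √(π/α), evaluating both integrals, ⟨z²⟩ = σ^2/2.
Putting σ = 1.054 gives 0.55546.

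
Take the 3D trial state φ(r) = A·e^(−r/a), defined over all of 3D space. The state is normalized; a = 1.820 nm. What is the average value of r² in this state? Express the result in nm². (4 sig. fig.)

The expectation value is the |φ|²-weighted average of r^2: ∫ r^2|φ|² 4πr² dr.
Evaluating both integrals, ⟨r²⟩ = 3·a^2.
With a = 1.820, ⟨r^2⟩ = 9.9372.

⟨r^2⟩ ≈ 9.937 nm^2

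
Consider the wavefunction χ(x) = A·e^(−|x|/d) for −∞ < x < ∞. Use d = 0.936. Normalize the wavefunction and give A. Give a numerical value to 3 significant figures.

Normalization requires ∫|χ|² dx = 1, integrated from −∞ to ∞.
Using ∫₀^∞ xⁿ e^(−αx) dx = n!/αⁿ⁺¹, the integral (without the A² prefactor) comes out to d.
Plugging in d = 0.936 yields A = 1.034.

A ≈ 1.03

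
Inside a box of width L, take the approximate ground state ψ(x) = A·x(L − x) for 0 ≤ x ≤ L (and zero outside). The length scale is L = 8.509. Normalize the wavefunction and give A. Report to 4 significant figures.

Require ∫ |ψ|² dx = 1 over the whole domain.
The integral (without the A² prefactor) comes out to L^5/30.
Plugging in L = 8.509 yields A = 0.025934.

A ≈ 0.02593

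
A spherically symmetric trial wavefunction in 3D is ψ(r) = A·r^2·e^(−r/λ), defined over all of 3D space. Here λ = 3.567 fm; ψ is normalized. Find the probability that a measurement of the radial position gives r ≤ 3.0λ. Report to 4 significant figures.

P = ∫ |ψ|² 4πr² dr over r ≤ 3.0λ.
The full normalization integral is A²·[45·π·λ^7/2] = 1, fixing A².
Let u = r/λ; then A², 4π and the length scale all cancel, so P = ∫_{0}^{3.0} u^6·e^(-2·u) du ÷ ∫_{0}^{∞} u^6·e^(-2·u) du.
An antiderivative of u^6·e^(-2·u) is -(4·u^6 + 12·u^5 + 30·u^4 + 60·u^3 + 90·u^2 + 90·u + 45)·e^(-2·u)/8; evaluating from 0 to 3.0 gives ≈ 2.21455, while the full integral is 45/8.
The region integral divided by the full integral gives P = 0.39370.

P ≈ 0.3937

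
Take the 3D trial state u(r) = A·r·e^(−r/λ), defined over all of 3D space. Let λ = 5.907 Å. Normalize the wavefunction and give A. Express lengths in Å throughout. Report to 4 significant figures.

The normalization condition is ∫|u|² 4πr² dr = 1 from 0 to ∞.
In 3D with spherical symmetry the volume element is 4πr² dr.
With u = A·r·e^(−r/λ), the integral evaluates to A²·[3·π·λ^5].
With λ = 5.907: A² = 0.000014753 and A = 0.0038410.

A ≈ 0.003841 Å^(-5/2)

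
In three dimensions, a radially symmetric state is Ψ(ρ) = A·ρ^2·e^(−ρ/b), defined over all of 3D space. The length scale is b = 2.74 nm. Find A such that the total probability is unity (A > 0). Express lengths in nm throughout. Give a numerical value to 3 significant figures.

A ≈ 0.00349 nm^(-7/2)

We need A² ∫|f|² 4πρ² dρ = 1, taking the integral from 0 to ∞.
In 3D with spherical symmetry the volume element is 4πρ² dρ.
With Ψ = A·ρ^2·e^(−ρ/b), the integral evaluates to A²·[45·π·b^7/2].
Hence A² = 1/[45·π·b^7/2].
Plugging in b = 2.74 yields A = 0.003493.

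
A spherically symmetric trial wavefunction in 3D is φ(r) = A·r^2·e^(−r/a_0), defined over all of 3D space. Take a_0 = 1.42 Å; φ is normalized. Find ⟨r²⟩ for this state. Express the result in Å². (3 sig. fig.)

By definition ⟨r²⟩ = ∫ r^2 |φ(r)|² 4πr² dr.
Recall ∫₀^∞ r^m e^(−r/β) dr = m!·β^(m+1), evaluating both integrals, ⟨r²⟩ = 14·a_0^2.
Putting a_0 = 1.42 gives 28.23.

⟨r^2⟩ ≈ 28.2 Å^2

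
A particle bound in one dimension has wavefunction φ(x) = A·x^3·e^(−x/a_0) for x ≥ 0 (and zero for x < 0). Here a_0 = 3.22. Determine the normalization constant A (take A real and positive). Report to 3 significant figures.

A ≈ 0.00704

Normalization requires ∫|φ|² dx = 1, integrated from 0 to ∞.
Recall ∫₀^∞ x^m e^(−x/β) dx = m!·β^(m+1), carrying out the integral gives A² · 45·a_0^7/8.
So A² = (45·a_0^7/8)^(−1).
Plugging in a_0 = 3.22 yields A = 0.007038.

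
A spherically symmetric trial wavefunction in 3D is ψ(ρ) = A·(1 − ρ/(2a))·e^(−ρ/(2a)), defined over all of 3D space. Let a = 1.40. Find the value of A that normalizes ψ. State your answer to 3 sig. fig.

Require ∫ |ψ|² 4πρ² dρ = 1 over the whole domain.
(Spherical symmetry: dV = 4πρ² dρ.)
Recall ∫₀^∞ ρ^m e^(−ρ/β) dρ = m!·β^(m+1), with ψ = A·(1 − ρ/(2a))·e^(−ρ/(2a)), the integral evaluates to A²·[8·π·a^3].
Setting this equal to 1 gives A² = 1/(8·π·a^3).
With a = 1.40: A² = 0.01450 and A = 0.1204.

A ≈ 0.120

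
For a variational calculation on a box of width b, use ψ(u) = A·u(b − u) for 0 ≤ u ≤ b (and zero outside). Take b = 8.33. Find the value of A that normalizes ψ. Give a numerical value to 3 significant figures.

A ≈ 0.0273

Require ∫ |ψ|² du = 1 over the whole domain.
The integral (without the A² prefactor) comes out to b^5/30.
Hence A² = 1/[b^5/30].
With b = 8.33: A² = 0.0007480 and A = 0.02735.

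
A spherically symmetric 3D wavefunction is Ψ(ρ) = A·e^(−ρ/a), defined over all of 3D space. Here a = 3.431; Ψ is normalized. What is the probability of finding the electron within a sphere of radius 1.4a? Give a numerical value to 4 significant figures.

With dV = 4πρ²dρ, the probability is ∫|Ψ|² dV over ρ ≤ 1.4a.
The full normalization integral is A²·[π·a^3] = 1, fixing A².
Substituting u = ρ/a, A², 4π and the length scale all cancel in the ratio: P = ∫_{0}^{1.4} u^2·e^(-2·u) du / ∫_{0}^{∞} u^2·e^(-2·u) du.
An antiderivative of u^2·e^(-2·u) is -(2·u^2 + 2·u + 1)·e^(-2·u)/4; evaluating from 0 to 1.4 gives 1/4 - 193·e^(-14/5)/100, while the full integral is 1/4.
This evaluates to P = 0.53055.

P ≈ 0.5305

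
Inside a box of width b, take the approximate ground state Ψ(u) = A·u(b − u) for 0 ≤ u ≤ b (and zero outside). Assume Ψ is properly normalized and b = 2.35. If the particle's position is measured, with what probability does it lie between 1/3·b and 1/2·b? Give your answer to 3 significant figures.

P = ∫_{1/3·b}^{1/2·b} |Ψ(u)|² du.
The normalization integral ∫|Ψ|²du over the whole domain equals b^5/30·A², and A² cancels in the ratio.
Substituting t = u/b, A² and the length scale cancel in the ratio: P = ∫_{1/3}^{1/2} t^2·(1 - t)^2 dt / ∫_{0}^{1} t^2·(1 - t)^2 dt.
With ∫ t^2·(1 - t)^2 dt = t^3·(6·t^2 - 15·t + 10)/30 + C, the region integral is 47/4860 and the full one is 1/30.
Evaluating gives P = 47/162.

P ≈ 0.290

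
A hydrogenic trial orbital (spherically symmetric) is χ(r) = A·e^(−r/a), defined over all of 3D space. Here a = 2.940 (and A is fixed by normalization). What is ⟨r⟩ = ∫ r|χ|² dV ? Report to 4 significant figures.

⟨r⟩ ≈ 4.410

By definition ⟨r⟩ = ∫ r |χ(r)|² 4πr² dr.
Using ∫₀^∞ rⁿ e^(−αr) dr = n!/αⁿ⁺¹, since the A² factors cancel between numerator and denominator, ⟨r⟩ = 3·a/2.
With a = 2.940, ⟨r⟩ = 4.4100.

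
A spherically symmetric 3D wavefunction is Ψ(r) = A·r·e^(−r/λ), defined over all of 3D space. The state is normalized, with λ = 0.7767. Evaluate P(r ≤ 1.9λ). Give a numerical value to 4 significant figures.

Integrate the radial probability density 4πr²|Ψ|² over r ≤ 1.9λ.
The full normalization integral is A²·[3·π·λ^5] = 1, fixing A².
Let u = r/λ; then A², 4π and the length scale all cancel, so P = ∫_{0}^{1.9} u^4·e^(-2·u) du ÷ ∫_{0}^{∞} u^4·e^(-2·u) du.
With ∫ u^4·e^(-2·u) du = -(u^4/2 + u^3 + 3·u^2/2 + 3·u/2 + 3/4)·e^(-2·u) + C, the region integral is ≈ 0.249117 and the full one is 3/4.
Taking the ratio yields P = 0.33216.

P ≈ 0.3322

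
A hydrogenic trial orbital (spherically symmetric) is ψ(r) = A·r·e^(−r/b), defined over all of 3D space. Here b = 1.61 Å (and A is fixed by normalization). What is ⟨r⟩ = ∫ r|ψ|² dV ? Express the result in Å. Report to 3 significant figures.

⟨r⟩ ≈ 4.03 Å

⟨r⟩ = ∫ r |ψ|² 4πr² dr over the full domain.
The ratio of the moment integral to the normalization integral gives ⟨r⟩ = 5·b/2.
With b = 1.61, ⟨r⟩ = 4.025.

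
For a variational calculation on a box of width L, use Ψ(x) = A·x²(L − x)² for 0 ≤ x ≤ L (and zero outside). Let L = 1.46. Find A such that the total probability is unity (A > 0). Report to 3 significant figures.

Require ∫ |Ψ|² dx = 1 over the whole domain.
Expanding the polynomial and integrating term by term, ∫|Ψ|² dx = A²·(L^9/630).
So A² = (L^9/630)^(−1).
Substituting L = 1.46 gives A² = 20.90, so A = 4.572.

A ≈ 4.57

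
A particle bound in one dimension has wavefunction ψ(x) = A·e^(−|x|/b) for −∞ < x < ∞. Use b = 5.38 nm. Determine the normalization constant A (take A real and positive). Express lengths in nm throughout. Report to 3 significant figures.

We need A² ∫|f|² dx = 1, taking the integral from −∞ to ∞.
Carrying out the integral gives A² · b.
So A² = (b)^(−1).
Plugging in b = 5.38 yields A = 0.4311.

A ≈ 0.431 nm^(-1/2)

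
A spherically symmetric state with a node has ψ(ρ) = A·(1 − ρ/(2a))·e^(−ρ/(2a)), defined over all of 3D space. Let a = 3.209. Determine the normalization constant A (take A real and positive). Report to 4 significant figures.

We need A² ∫|f|² 4πρ² dρ = 1, taking the integral from 0 to ∞.
(Spherical symmetry: dV = 4πρ² dρ.)
Using ∫₀^∞ ρⁿ e^(−αρ) dρ = n!/αⁿ⁺¹, ∫|ψ|² 4πρ² dρ = A²·(8·π·a^3).
So A² = (8·π·a^3)^(−1).
Substituting a = 3.209 gives A² = 0.0012041, so A = 0.034700.

A ≈ 0.03470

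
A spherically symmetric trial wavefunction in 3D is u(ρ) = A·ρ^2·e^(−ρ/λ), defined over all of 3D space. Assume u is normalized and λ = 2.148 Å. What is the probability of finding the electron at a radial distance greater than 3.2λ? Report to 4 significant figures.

P ≈ 0.5423

Integrate the radial probability density 4πρ²|u|² over ρ > 3.2λ.
Normalization gives A² = 1/(45·π·λ^7/2).
Substituting t = ρ/λ, A², 4π and the length scale all cancel in the ratio: P = ∫_{3.2}^{∞} t^6·e^(-2·t) dt / ∫_{0}^{∞} t^6·e^(-2·t) dt.
With ∫ t^6·e^(-2·t) dt = -(4·t^6 + 12·t^5 + 30·t^4 + 60·t^3 + 90·t^2 + 90·t + 45)·e^(-2·t)/8 + C, the region integral is ≈ 3.05060 and the full one is 45/8.
The region integral divided by the full integral gives P = 0.54233.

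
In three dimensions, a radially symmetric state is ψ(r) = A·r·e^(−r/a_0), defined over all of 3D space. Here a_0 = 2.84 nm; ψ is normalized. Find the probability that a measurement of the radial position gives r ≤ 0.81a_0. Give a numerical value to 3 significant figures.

P = ∫ |ψ|² 4πr² dr over r ≤ 0.81a_0.
Normalization gives A² = 1/(3·π·a_0^5).
Substituting u = r/a_0, A², 4π and the length scale all cancel in the ratio: P = ∫_{0}^{0.81} u^4·e^(-2·u) du / ∫_{0}^{∞} u^4·e^(-2·u) du.
An antiderivative of u^4·e^(-2·u) is -(u^4/2 + u^3 + 3·u^2/2 + 3·u/2 + 3/4)·e^(-2·u); evaluating from 0 to 0.81 gives ≈ 0.018601, while the full integral is 3/4.
Taking the ratio yields P = 0.02480.

P ≈ 0.0248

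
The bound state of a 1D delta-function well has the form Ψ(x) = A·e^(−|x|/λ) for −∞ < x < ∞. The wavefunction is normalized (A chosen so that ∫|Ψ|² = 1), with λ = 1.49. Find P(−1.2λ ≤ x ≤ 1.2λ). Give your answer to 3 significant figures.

|Ψ|² is the probability density, so P = ∫_{−1.2λ}^{1.2λ} |Ψ|² dx.
With A² fixed by ∫|Ψ|² = 1, i.e. A² = (λ)^(−1), substitute and integrate.
By symmetry take twice the x ≥ 0 contribution in numerator and denominator; the 2's cancel. Substituting u = x/λ, A² and the length scale cancel in the ratio: P = ∫_{0}^{1.2} e^(-2·u) du / ∫_{0}^{∞} e^(-2·u) du.
An antiderivative of e^(-2·u) is -e^(-2·u)/2; evaluating from 0 to 1.2 gives 1/2 - e^(-12/5)/2, while the full integral is 1/2.
The result is P = 0.9093.

P ≈ 0.909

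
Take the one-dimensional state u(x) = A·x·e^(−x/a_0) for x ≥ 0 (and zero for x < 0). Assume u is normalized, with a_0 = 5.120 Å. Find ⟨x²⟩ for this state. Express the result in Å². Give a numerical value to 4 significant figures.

⟨x^2⟩ ≈ 78.64 Å^2

The expectation value is the |u|²-weighted average of x^2: ∫ x^2|u|² dx.
With ∫₀^∞ x^4 e^(−αx) dx = 4!/α^5, evaluating both integrals, ⟨x²⟩ = 3·a_0^2.
With a_0 = 5.120, ⟨x^2⟩ = 78.643.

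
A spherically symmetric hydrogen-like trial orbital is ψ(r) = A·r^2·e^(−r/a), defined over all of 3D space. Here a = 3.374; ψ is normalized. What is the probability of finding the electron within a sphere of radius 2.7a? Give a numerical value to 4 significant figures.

P ≈ 0.2983

With dV = 4πr²dr, the probability is ∫|ψ|² dV over r ≤ 2.7a.
A² is fixed by ∫₀^∞ 4πr²|ψ|² dr = 1, i.e. A² = (45·π·a^7/2)^(−1).
Substituting u = r/a, A², 4π and the length scale all cancel in the ratio: P = ∫_{0}^{2.7} u^6·e^(-2·u) du / ∫_{0}^{∞} u^6·e^(-2·u) du.
With ∫ u^6·e^(-2·u) du = -(4·u^6 + 12·u^5 + 30·u^4 + 60·u^3 + 90·u^2 + 90·u + 45)·e^(-2·u)/8 + C, the region integral is ≈ 1.67810 and the full one is 45/8.
This evaluates to P = 0.29833.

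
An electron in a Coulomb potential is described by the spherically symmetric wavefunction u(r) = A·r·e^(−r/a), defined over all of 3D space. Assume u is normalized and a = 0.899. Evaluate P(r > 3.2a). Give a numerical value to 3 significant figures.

With dV = 4πr²dr, the probability is ∫|u|² dV over r > 3.2a.
A² is fixed by ∫₀^∞ 4πr²|u|² dr = 1, i.e. A² = (3·π·a^5)^(−1).
In terms of t = r/a (A², 4π and the length scale all cancel between numerator and denominator), P = [∫_{3.2}^{∞} t^4·e^(-2·t) dt] / [∫_{0}^{∞} t^4·e^(-2·t) dt].
With ∫ t^4·e^(-2·t) dt = -(t^4/2 + t^3 + 3·t^2/2 + 3·t/2 + 3/4)·e^(-2·t) + C, the region integral is ≈ 0.17630 and the full one is 3/4.
This evaluates to P = 0.2351.

P ≈ 0.235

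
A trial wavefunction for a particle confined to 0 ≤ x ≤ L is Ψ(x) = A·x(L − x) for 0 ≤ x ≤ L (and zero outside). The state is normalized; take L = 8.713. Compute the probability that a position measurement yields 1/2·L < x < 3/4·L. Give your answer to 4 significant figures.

P ≈ 0.3965

P = ∫_{1/2·L}^{3/4·L} |Ψ(x)|² dx.
With A² fixed by ∫|Ψ|² = 1, i.e. A² = (L^5/30)^(−1), substitute and integrate.
In terms of u = x/L (A² and the length scale cancel between numerator and denominator), P = [∫_{1/2}^{3/4} u^2·(1 - u)^2 du] / [∫_{0}^{1} u^2·(1 - u)^2 du].
An antiderivative of u^2·(1 - u)^2 is u^3·(6·u^2 - 15·u + 10)/30; evaluating from 1/2 to 3/4 gives ≈ 0.0132161, while the full integral is 1/30.
The result is P = 203/512.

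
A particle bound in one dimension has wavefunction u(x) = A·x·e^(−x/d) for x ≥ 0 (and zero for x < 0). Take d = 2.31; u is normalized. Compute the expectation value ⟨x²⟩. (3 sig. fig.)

⟨x^2⟩ ≈ 16.0

⟨x²⟩ = ∫ x^2 |u|² dx over the full domain.
Using ∫₀^∞ xⁿ e^(−αx) dx = n!/αⁿ⁺¹, since the A² factors cancel between numerator and denominator, ⟨x²⟩ = 3·d^2.
With d = 2.31, ⟨x^2⟩ = 16.01.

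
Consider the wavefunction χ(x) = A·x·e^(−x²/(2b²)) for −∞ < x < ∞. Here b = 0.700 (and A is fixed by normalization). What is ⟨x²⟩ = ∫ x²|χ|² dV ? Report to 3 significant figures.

⟨x²⟩ = ∫ x^2 |χ|² dx over the full domain.
Since the A² factors cancel between numerator and denominator, ⟨x²⟩ = 3·b^2/2.
With b = 0.700, ⟨x^2⟩ = 0.7350.

⟨x^2⟩ ≈ 0.735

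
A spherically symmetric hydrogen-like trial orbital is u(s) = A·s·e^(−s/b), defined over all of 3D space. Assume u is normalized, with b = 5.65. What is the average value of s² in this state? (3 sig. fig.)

⟨s²⟩ = ∫ s^2 |u|² 4πs² ds over the full domain.
Evaluating both integrals, ⟨s²⟩ = 15·b^2/2.
With b = 5.65, ⟨s^2⟩ = 239.4.

⟨s^2⟩ ≈ 239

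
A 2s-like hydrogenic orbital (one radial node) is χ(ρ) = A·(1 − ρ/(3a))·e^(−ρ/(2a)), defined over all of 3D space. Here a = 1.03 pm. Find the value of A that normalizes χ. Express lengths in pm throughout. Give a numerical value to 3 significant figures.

A ≈ 0.331 pm^(-3/2)

Normalization requires ∫|χ|² 4πρ² dρ = 1, integrated from 0 to ∞.
The angular integral contributes 4π, leaving ∫₀^∞ ρ²|χ|² dρ.
Using ∫₀^∞ ρⁿ e^(−αρ) dρ = n!/αⁿ⁺¹, with χ = A·(1 − ρ/(3a))·e^(−ρ/(2a)), the integral evaluates to A²·[8·π·a^3/3].
With a = 1.03: A² = 0.1092 and A = 0.3305.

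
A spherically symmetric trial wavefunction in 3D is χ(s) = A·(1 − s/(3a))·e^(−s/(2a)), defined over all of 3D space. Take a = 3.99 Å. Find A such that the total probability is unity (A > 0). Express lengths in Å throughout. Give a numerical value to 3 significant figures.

A ≈ 0.0433 Å^(-3/2)

We need A² ∫|f|² 4πs² ds = 1, taking the integral from 0 to ∞.
Using ∫₀^∞ sⁿ e^(−αs) ds = n!/αⁿ⁺¹, with χ = A·(1 − s/(3a))·e^(−s/(2a)), the integral evaluates to A²·[8·π·a^3/3].
With a = 3.99: A² = 0.001879 and A = 0.04335.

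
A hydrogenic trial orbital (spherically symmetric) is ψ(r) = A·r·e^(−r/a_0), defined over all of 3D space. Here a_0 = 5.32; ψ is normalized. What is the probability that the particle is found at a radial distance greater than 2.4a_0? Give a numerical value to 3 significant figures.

P ≈ 0.476

With dV = 4πr²dr, the probability is ∫|ψ|² dV over r > 2.4a_0.
A² is fixed by ∫₀^∞ 4πr²|ψ|² dr = 1, i.e. A² = (3·π·a_0^5)^(−1).
In terms of u = r/a_0 (A², 4π and the length scale all cancel between numerator and denominator), P = [∫_{2.4}^{∞} u^4·e^(-2·u) du] / [∫_{0}^{∞} u^4·e^(-2·u) du].
Using ∫ u^4·e^(-2·u) du = -(u^4/2 + u^3 + 3·u^2/2 + 3·u/2 + 3/4)·e^(-2·u), the numerator is ≈ 0.35719 and the denominator is 3/4.
Taking the ratio yields P = 0.4763.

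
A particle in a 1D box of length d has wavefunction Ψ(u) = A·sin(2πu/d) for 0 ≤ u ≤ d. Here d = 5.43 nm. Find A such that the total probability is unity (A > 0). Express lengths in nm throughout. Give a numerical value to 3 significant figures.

Require ∫ |Ψ|² du = 1 over the whole domain.
With ∫₀^d sin²(nπu/d) du = d/2, with Ψ = A·sin(2πu/d), the integral evaluates to A²·[d/2].
So A² = (d/2)^(−1).
Substituting d = 5.43 gives A² = 0.3683, so A = 0.6069.

A ≈ 0.607 nm^(-1/2)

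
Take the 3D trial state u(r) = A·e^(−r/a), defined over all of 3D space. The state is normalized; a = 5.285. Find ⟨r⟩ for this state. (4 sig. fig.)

By definition ⟨r⟩ = ∫ r |u(r)|² 4πr² dr.
Since the A² factors cancel between numerator and denominator, ⟨r⟩ = 3·a/2.
Putting a = 5.285 gives 7.9275.

⟨r⟩ ≈ 7.928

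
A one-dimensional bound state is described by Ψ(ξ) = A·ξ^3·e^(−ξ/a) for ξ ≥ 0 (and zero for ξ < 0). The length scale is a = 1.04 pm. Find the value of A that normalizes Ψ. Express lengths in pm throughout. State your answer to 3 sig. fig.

We need A² ∫|f|² dξ = 1, taking the integral from 0 to ∞.
∫|Ψ|² dξ = A²·(45·a^7/8).
So A² = (45·a^7/8)^(−1).
With a = 1.04: A² = 0.1351 and A = 0.3676.

A ≈ 0.368 pm^(-7/2)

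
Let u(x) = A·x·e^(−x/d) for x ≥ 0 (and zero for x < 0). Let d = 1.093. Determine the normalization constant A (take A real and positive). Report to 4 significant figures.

A ≈ 1.750

The normalization condition is ∫|u|² dx = 1 from 0 to ∞.
Using ∫₀^∞ xⁿ e^(−αx) dx = n!/αⁿ⁺¹, with u = A·x·e^(−x/d), the integral evaluates to A²·[d^3/4].
So A² = (d^3/4)^(−1).
Plugging in d = 1.093 yields A = 1.7502.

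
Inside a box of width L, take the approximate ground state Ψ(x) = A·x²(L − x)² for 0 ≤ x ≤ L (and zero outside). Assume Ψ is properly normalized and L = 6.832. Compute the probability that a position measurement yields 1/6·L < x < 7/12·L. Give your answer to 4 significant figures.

P = ∫_{1/6·L}^{7/12·L} |Ψ(x)|² dx.
With A² fixed by ∫|Ψ|² = 1, i.e. A² = (L^9/630)^(−1), substitute and integrate.
Let u = x/L; then A² and the length scale cancel, so P = ∫_{1/6}^{7/12} u^4·(1 - u)^4 du ÷ ∫_{0}^{1} u^4·(1 - u)^4 du.
An antiderivative of u^4·(1 - u)^4 is u^5·(70·u^4 - 315·u^3 + 540·u^2 - 420·u + 126)/630; evaluating from 1/6 to 7/12 gives ≈ 0.00109321, while the full integral is 1/630.
Taking the ratio, P = 0.68872.

P ≈ 0.6887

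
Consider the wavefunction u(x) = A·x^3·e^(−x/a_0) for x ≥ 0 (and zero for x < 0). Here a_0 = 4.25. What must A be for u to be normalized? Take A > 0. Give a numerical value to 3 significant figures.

A ≈ 0.00266

The normalization condition is ∫|u|² dx = 1 from 0 to ∞.
With ∫₀^∞ x^6 e^(−αx) dx = 6!/α^7, carrying out the integral gives A² · 45·a_0^7/8.
Setting this equal to 1 gives A² = 1/(45·a_0^7/8).
Plugging in a_0 = 4.25 yields A = 0.002664.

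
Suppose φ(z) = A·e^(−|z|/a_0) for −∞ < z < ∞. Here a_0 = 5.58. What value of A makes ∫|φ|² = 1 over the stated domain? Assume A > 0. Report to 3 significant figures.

A ≈ 0.423

Require ∫ |φ|² dz = 1 over the whole domain.
With ∫₀^∞ z^0 e^(−αz) dz = 0!/α^1, with φ = A·e^(−|z|/a_0), the integral evaluates to A²·[a_0].
Setting this equal to 1 gives A² = 1/(a_0).
With a_0 = 5.58: A² = 0.1792 and A = 0.4233.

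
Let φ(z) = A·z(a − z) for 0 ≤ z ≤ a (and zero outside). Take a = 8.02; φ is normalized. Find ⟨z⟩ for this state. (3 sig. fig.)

By definition ⟨z⟩ = ∫ z |φ(z)|² dz.
Expanding the polynomial and integrating term by term, since the A² factors cancel between numerator and denominator, ⟨z⟩ = a/2.
Putting a = 8.02 gives 4.010.

⟨z⟩ ≈ 4.01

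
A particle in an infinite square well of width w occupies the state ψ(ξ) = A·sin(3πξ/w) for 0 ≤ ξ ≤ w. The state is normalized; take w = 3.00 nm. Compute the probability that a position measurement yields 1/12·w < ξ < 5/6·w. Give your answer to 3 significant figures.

|ψ|² is the probability density, so P = ∫_{1/12·w}^{5/6·w} |ψ|² dξ.
The normalization integral ∫|ψ|²dξ over the whole domain equals w/2·A², and A² cancels in the ratio.
Let u = ξ/w; then A² and the length scale cancel, so P = ∫_{1/12}^{5/6} sin(3·π·u)^2 du ÷ ∫_{0}^{1} sin(3·π·u)^2 du.
Using ∫ sin(3·π·u)^2 du = u/2 - sin(6·π·u)/(12·π), the numerator is 1/(12·π) + 3/8 and the denominator is 1/2.
Taking the ratio, P = (2 + 9·π)/(12·π).

P ≈ 0.803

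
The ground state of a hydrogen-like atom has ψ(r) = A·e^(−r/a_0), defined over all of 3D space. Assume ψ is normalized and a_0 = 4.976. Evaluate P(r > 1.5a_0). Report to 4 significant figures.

P ≈ 0.4232

P = ∫ |ψ|² 4πr² dr over r > 1.5a_0.
The full normalization integral is A²·[π·a_0^3] = 1, fixing A².
Let u = r/a_0; then A², 4π and the length scale all cancel, so P = ∫_{1.5}^{∞} u^2·e^(-2·u) du ÷ ∫_{0}^{∞} u^2·e^(-2·u) du.
An antiderivative of u^2·e^(-2·u) is -(2·u^2 + 2·u + 1)·e^(-2·u)/4; evaluating from 1.5 to ∞ gives 17·e^(-3)/8, while the full integral is 1/4.
Taking the ratio yields P = 0.42319.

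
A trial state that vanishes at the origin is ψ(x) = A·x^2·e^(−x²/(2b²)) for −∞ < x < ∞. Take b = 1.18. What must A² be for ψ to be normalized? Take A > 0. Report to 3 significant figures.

The normalization condition is ∫|ψ|² dx = 1 from −∞ to ∞.
Carrying out the integral gives A² · 3·√(π)·b^5/4.
Hence A² = 1/[3·√(π)·b^5/4].
With b = 1.18: A² = 0.3288 and A = 0.5734.

A^2 ≈ 0.329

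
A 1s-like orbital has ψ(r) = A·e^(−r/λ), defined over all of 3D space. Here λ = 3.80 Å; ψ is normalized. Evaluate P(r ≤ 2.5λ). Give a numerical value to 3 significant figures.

P ≈ 0.875

With dV = 4πr²dr, the probability is ∫|ψ|² dV over r ≤ 2.5λ.
A² is fixed by ∫₀^∞ 4πr²|ψ|² dr = 1, i.e. A² = (π·λ^3)^(−1).
In terms of u = r/λ (A², 4π and the length scale all cancel between numerator and denominator), P = [∫_{0}^{2.5} u^2·e^(-2·u) du] / [∫_{0}^{∞} u^2·e^(-2·u) du].
An antiderivative of u^2·e^(-2·u) is -(2·u^2 + 2·u + 1)·e^(-2·u)/4; evaluating from 0 to 2.5 gives 1/4 - 37·e^(-5)/8, while the full integral is 1/4.
The region integral divided by the full integral gives P = 0.8753.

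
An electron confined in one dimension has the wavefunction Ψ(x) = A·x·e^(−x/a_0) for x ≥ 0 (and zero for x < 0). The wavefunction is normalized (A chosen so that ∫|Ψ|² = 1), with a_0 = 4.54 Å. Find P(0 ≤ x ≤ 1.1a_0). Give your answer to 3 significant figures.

The probability is P = ∫ |Ψ|² dx over [0, 1.1a_0].
Since A² = 1/(a_0^3/4), this is the region integral divided by the full normalization integral.
Substituting u = x/a_0, A² and the length scale cancel in the ratio: P = ∫_{0}^{1.1} u^2·e^(-2·u) du / ∫_{0}^{∞} u^2·e^(-2·u) du.
Using ∫ u^2·e^(-2·u) du = -(2·u^2 + 2·u + 1)·e^(-2·u)/4, the numerator is 1/4 - 281·e^(-11/5)/200 and the denominator is 1/4.
The result is P = 0.3773.

P ≈ 0.377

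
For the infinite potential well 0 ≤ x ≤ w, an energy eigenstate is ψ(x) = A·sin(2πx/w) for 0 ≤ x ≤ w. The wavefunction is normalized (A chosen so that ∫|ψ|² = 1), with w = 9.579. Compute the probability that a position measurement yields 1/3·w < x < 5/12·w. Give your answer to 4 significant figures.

P ≈ 0.08333

|ψ|² is the probability density, so P = ∫_{1/3·w}^{5/12·w} |ψ|² dx.
The normalization integral ∫|ψ|²dx over the whole domain equals w/2·A², and A² cancels in the ratio.
Substituting u = x/w, A² and the length scale cancel in the ratio: P = ∫_{1/3}^{5/12} sin(2·π·u)^2 du / ∫_{0}^{1} sin(2·π·u)^2 du.
With ∫ sin(2·π·u)^2 du = u/2 - sin(4·π·u)/(8·π) + C, the region integral is 1/24 and the full one is 1/2.
The result is P = 1/12.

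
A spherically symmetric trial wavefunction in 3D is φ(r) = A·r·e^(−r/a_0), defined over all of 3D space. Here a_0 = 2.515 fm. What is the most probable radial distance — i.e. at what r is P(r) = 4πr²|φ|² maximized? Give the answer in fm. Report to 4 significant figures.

Set d/dr [P(r) = 4πr²|φ|²] = 0 and solve for r > 0.
Solving yields r = 2·a_0.
With a_0 = 2.515, the most probable radial distance is 5.0300 fm.

r ≈ 5.030 fm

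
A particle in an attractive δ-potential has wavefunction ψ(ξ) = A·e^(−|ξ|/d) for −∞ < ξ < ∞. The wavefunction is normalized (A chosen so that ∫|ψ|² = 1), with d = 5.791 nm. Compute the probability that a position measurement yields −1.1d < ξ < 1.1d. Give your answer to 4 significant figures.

P ≈ 0.8892

The probability is P = ∫ |ψ|² dξ over [−1.1d, 1.1d].
With A² fixed by ∫|ψ|² = 1, i.e. A² = (d)^(−1), substitute and integrate.
By symmetry take twice the ξ ≥ 0 contribution in numerator and denominator; the 2's cancel. In terms of u = ξ/d (A² and the length scale cancel between numerator and denominator), P = [∫_{0}^{1.1} e^(-2·u) du] / [∫_{0}^{∞} e^(-2·u) du].
An antiderivative of e^(-2·u) is -e^(-2·u)/2; evaluating from 0 to 1.1 gives 1/2 - e^(-11/5)/2, while the full integral is 1/2.
This works out to P = 0.88920.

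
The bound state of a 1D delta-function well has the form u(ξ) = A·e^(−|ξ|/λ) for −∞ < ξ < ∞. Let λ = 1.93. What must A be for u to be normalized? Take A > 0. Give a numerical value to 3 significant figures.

Require ∫ |u|² dξ = 1 over the whole domain.
Recall ∫₀^∞ ξ^m e^(−ξ/β) dξ = m!·β^(m+1), carrying out the integral gives A² · λ.
With λ = 1.93: A² = 0.5181 and A = 0.7198.

A ≈ 0.720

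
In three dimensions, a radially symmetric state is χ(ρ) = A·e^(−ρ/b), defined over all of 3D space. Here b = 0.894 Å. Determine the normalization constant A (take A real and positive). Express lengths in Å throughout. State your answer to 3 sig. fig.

A ≈ 0.667 Å^(-3/2)

Require ∫ |χ|² 4πρ² dρ = 1 over the whole domain.
The angular integral contributes 4π, leaving ∫₀^∞ ρ²|χ|² dρ.
Carrying out the integral gives A² · π·b^3.
So A² = (π·b^3)^(−1).
Substituting b = 0.894 gives A² = 0.4455, so A = 0.6675.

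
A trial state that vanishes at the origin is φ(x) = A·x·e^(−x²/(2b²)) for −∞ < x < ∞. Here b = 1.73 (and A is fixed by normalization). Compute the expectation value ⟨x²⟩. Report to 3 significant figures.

⟨x^2⟩ ≈ 4.49

By definition ⟨x²⟩ = ∫ x^2 |φ(x)|² dx.
Differentiating ∫e^(−αx²) dx = √(π/α) under α to get the higher moments, since the A² factors cancel between numerator and denominator, ⟨x²⟩ = 3·b^2/2.
With b = 1.73, ⟨x^2⟩ = 4.489.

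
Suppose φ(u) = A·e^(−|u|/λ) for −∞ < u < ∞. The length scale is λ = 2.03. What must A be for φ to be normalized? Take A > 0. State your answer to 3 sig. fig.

Require ∫ |φ|² du = 1 over the whole domain.
Recall ∫₀^∞ u^m e^(−u/β) du = m!·β^(m+1), the integral (without the A² prefactor) comes out to λ.
Hence A² = 1/[λ].
With λ = 2.03: A² = 0.4926 and A = 0.7019.

A ≈ 0.702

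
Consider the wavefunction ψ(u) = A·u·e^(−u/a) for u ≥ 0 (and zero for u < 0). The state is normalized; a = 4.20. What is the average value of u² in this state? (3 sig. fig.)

⟨u^2⟩ ≈ 52.9

By definition ⟨u²⟩ = ∫ u^2 |ψ(u)|² du.
Using ∫₀^∞ uⁿ e^(−αu) du = n!/αⁿ⁺¹, evaluating both integrals, ⟨u²⟩ = 3·a^2.
With a = 4.20, ⟨u^2⟩ = 52.92.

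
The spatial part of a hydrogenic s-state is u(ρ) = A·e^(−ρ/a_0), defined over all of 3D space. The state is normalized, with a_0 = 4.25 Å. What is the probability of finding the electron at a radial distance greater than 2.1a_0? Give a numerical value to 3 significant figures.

P ≈ 0.210

Integrate the radial probability density 4πρ²|u|² over ρ > 2.1a_0.
The full normalization integral is A²·[π·a_0^3] = 1, fixing A².
In terms of t = ρ/a_0 (A², 4π and the length scale all cancel between numerator and denominator), P = [∫_{2.1}^{∞} t^2·e^(-2·t) dt] / [∫_{0}^{∞} t^2·e^(-2·t) dt].
An antiderivative of t^2·e^(-2·t) is -(2·t^2 + 2·t + 1)·e^(-2·t)/4; evaluating from 2.1 to ∞ gives 701·e^(-21/5)/200, while the full integral is 1/4.
Taking the ratio yields P = 0.2102.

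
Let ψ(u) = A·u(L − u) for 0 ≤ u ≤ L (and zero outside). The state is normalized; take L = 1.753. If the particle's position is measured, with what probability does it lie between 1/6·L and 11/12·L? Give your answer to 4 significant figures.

P ≈ 0.9594

P = ∫_{1/6·L}^{11/12·L} |ψ(u)|² du.
The normalization integral ∫|ψ|²du over the whole domain equals L^5/30·A², and A² cancels in the ratio.
Substituting t = u/L, A² and the length scale cancel in the ratio: P = ∫_{1/6}^{11/12} t^2·(1 - t)^2 dt / ∫_{0}^{1} t^2·(1 - t)^2 dt.
Using ∫ t^2·(1 - t)^2 dt = t^3·(6·t^2 - 15·t + 10)/30, the numerator is ≈ 0.0319806 and the denominator is 1/30.
The result is P = 4421/4608.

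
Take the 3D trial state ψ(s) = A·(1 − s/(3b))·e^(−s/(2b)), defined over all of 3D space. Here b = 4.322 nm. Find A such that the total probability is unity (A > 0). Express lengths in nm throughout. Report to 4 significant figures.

A ≈ 0.03845 nm^(-3/2)

Normalization requires ∫|ψ|² 4πs² ds = 1, integrated from 0 to ∞.
In 3D with spherical symmetry the volume element is 4πs² ds.
Recall ∫₀^∞ s^m e^(−s/β) ds = m!·β^(m+1), with ψ = A·(1 − s/(3b))·e^(−s/(2b)), the integral evaluates to A²·[8·π·b^3/3].
Hence A² = 1/[8·π·b^3/3].
Substituting b = 4.322 gives A² = 0.0014785, so A = 0.038452.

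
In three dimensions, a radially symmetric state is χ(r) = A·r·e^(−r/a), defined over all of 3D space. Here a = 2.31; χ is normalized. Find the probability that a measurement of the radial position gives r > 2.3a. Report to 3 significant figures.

P ≈ 0.513

Integrate the radial probability density 4πr²|χ|² over r > 2.3a.
A² is fixed by ∫₀^∞ 4πr²|χ|² dr = 1, i.e. A² = (3·π·a^5)^(−1).
Let u = r/a; then A², 4π and the length scale all cancel, so P = ∫_{2.3}^{∞} u^4·e^(-2·u) du ÷ ∫_{0}^{∞} u^4·e^(-2·u) du.
An antiderivative of u^4·e^(-2·u) is -(u^4/2 + u^3 + 3·u^2/2 + 3·u/2 + 3/4)·e^(-2·u); evaluating from 2.3 to ∞ gives ≈ 0.38493, while the full integral is 3/4.
This evaluates to P = 0.5132.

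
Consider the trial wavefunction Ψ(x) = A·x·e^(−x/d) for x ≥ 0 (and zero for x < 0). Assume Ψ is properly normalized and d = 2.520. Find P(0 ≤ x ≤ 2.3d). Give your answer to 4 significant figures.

P = ∫_{0}^{2.3d} |Ψ(x)|² dx.
With A² fixed by ∫|Ψ|² = 1, i.e. A² = (d^3/4)^(−1), substitute and integrate.
In terms of u = x/d (A² and the length scale cancel between numerator and denominator), P = [∫_{0}^{2.3} u^2·e^(-2·u) du] / [∫_{0}^{∞} u^2·e^(-2·u) du].
With ∫ u^2·e^(-2·u) du = -(2·u^2 + 2·u + 1)·e^(-2·u)/4 + C, the region integral is 1/4 - 809·e^(-23/5)/200 and the full one is 1/4.
The result is P = 0.83736.

P ≈ 0.8374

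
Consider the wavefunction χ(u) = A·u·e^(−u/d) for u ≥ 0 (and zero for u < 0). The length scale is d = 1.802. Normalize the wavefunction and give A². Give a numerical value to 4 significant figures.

A^2 ≈ 0.6836

Require ∫ |χ|² du = 1 over the whole domain.
With χ = A·u·e^(−u/d), the integral evaluates to A²·[d^3/4].
With d = 1.802: A² = 0.68359 and A = 0.82679.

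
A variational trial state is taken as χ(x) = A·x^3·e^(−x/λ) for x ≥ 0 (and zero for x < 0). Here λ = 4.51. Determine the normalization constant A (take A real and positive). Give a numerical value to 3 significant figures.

A ≈ 0.00216

Normalization requires ∫|χ|² dx = 1, integrated from 0 to ∞.
With ∫₀^∞ x^6 e^(−αx) dx = 6!/α^7, carrying out the integral gives A² · 45·λ^7/8.
Hence A² = 1/[45·λ^7/8].
Substituting λ = 4.51 gives A² = 0.000004684, so A = 0.002164.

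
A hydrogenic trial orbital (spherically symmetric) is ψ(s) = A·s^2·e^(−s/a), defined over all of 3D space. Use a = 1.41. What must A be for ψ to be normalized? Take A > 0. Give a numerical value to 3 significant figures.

A ≈ 0.0357

The normalization condition is ∫|ψ|² 4πs² ds = 1 from 0 to ∞.
With ∫₀^∞ s^6 e^(−αs) ds = 6!/α^7, the integral (without the A² prefactor) comes out to 45·π·a^7/2.
Hence A² = 1/[45·π·a^7/2].
Substituting a = 1.41 gives A² = 0.001277, so A = 0.03573.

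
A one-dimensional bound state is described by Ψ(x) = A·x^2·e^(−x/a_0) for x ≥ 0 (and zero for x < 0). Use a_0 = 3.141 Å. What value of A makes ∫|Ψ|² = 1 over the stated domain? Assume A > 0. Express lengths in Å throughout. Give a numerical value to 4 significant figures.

Require ∫ |Ψ|² dx = 1 over the whole domain.
Using ∫₀^∞ xⁿ e^(−αx) dx = n!/αⁿ⁺¹, with Ψ = A·x^2·e^(−x/a_0), the integral evaluates to A²·[3·a_0^5/4].
So A² = (3·a_0^5/4)^(−1).
With a_0 = 3.141: A² = 0.0043611 and A = 0.066039.

A ≈ 0.06604 Å^(-5/2)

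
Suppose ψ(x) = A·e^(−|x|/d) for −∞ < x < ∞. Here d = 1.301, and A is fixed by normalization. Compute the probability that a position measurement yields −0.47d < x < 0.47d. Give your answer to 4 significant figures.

The probability is P = ∫ |ψ|² dx over [−0.47d, 0.47d].
Since A² = 1/(d), this is the region integral divided by the full normalization integral.
By symmetry take twice the x ≥ 0 contribution in numerator and denominator; the 2's cancel. Let u = x/d; then A² and the length scale cancel, so P = ∫_{0}^{0.47} e^(-2·u) du ÷ ∫_{0}^{∞} e^(-2·u) du.
With ∫ e^(-2·u) du = -e^(-2·u)/2 + C, the region integral is 1/2 - e^(-47/50)/2 and the full one is 1/2.
The result is P = 0.60937.

P ≈ 0.6094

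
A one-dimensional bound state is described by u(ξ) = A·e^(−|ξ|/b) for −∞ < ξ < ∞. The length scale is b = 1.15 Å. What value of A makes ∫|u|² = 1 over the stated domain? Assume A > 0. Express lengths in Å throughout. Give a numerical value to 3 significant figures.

Normalization requires ∫|u|² dξ = 1, integrated from −∞ to ∞.
Recall ∫₀^∞ ξ^m e^(−ξ/β) dξ = m!·β^(m+1), ∫|u|² dξ = A²·(b).
So A² = (b)^(−1).
Substituting b = 1.15 gives A² = 0.8696, so A = 0.9325.

A ≈ 0.933 Å^(-1/2)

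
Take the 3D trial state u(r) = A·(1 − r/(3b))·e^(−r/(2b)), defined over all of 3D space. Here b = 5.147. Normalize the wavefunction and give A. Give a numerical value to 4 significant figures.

The normalization condition is ∫|u|² 4πr² dr = 1 from 0 to ∞.
(Spherical symmetry: dV = 4πr² dr.)
Using ∫₀^∞ rⁿ e^(−αr) dr = n!/αⁿ⁺¹, carrying out the integral gives A² · 8·π·b^3/3.
Hence A² = 1/[8·π·b^3/3].
Substituting b = 5.147 gives A² = 0.00087542, so A = 0.029588.

A ≈ 0.02959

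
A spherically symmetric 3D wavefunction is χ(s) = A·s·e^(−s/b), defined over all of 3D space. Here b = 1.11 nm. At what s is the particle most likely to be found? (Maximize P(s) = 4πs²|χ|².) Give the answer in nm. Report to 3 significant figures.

s ≈ 2.22 nm

The maximum of P(s) = 4πs²|χ|² occurs where its derivative vanishes.
This gives s = 2·b.
With b = 1.11, the most probable radial distance is 2.220 nm.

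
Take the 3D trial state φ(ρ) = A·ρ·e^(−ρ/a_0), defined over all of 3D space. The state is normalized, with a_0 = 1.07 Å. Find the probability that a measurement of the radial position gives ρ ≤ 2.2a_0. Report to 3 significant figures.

Integrate the radial probability density 4πρ²|φ|² over ρ ≤ 2.2a_0.
The full normalization integral is A²·[3·π·a_0^5] = 1, fixing A².
Substituting u = ρ/a_0, A², 4π and the length scale all cancel in the ratio: P = ∫_{0}^{2.2} u^4·e^(-2·u) du / ∫_{0}^{∞} u^4·e^(-2·u) du.
Using ∫ u^4·e^(-2·u) du = -(u^4/2 + u^3 + 3·u^2/2 + 3·u/2 + 3/4)·e^(-2·u), the numerator is ≈ 0.33661 and the denominator is 3/4.
The region integral divided by the full integral gives P = 0.4488.

P ≈ 0.449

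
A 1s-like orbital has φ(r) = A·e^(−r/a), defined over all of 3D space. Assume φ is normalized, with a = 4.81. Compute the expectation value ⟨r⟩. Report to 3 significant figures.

⟨r⟩ ≈ 7.22

⟨r⟩ = ∫ r |φ|² 4πr² dr over the full domain.
With ∫₀^∞ r^3 e^(−αr) dr = 3!/α^4, since the A² factors cancel between numerator and denominator, ⟨r⟩ = 3·a/2.
With a = 4.81, ⟨r⟩ = 7.215.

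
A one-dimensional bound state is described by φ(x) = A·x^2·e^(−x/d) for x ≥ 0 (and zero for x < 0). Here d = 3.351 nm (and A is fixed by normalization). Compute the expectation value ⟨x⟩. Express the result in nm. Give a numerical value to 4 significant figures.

The expectation value is the |φ|²-weighted average of x: ∫ x|φ|² dx.
Since the A² factors cancel between numerator and denominator, ⟨x⟩ = 5·d/2.
With d = 3.351, ⟨x⟩ = 8.3775.

⟨x⟩ ≈ 8.378 nm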